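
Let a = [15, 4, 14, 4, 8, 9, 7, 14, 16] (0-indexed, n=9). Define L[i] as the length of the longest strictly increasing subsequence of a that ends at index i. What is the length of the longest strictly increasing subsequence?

   i    0    1    2    3    4    5    6    7    8
a[i]   15    4   14    4    8    9    7   14   16
L[i]    1    1    2    1    2    3    2    4    5

5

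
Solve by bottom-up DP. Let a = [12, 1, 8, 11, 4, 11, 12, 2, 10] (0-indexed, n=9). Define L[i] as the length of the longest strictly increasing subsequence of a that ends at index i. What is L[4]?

2

   i    0    1    2    3    4    5    6    7    8
a[i]   12    1    8   11    4   11   12    2   10
L[i]    1    1    2    3    2    3    4    2    3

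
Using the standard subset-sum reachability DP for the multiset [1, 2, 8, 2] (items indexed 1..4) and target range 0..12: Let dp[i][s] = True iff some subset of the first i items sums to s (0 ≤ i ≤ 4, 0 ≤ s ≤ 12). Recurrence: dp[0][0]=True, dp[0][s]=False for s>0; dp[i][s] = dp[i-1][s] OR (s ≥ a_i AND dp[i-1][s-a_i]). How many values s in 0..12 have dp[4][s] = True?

i\s   0   1   2   3   4   5   6   7   8   9  10  11  12
  0   T   F   F   F   F   F   F   F   F   F   F   F   F
  1   T   T   F   F   F   F   F   F   F   F   F   F   F
  2   T   T   T   T   F   F   F   F   F   F   F   F   F
  3   T   T   T   T   F   F   F   F   T   T   T   T   F
  4   T   T   T   T   T   T   F   F   T   T   T   T   T

11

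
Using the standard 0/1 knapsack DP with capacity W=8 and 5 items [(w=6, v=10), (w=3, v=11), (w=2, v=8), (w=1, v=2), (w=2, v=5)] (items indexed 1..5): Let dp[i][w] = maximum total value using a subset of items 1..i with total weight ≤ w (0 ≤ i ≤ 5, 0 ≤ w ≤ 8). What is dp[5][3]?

11

i\w   0   1   2   3   4   5   6   7   8
  0   0   0   0   0   0   0   0   0   0
  1   0   0   0   0   0   0  10  10  10
  2   0   0   0  11  11  11  11  11  11
  3   0   0   8  11  11  19  19  19  19
  4   0   2   8  11  13  19  21  21  21
  5   0   2   8  11  13  19  21  24  26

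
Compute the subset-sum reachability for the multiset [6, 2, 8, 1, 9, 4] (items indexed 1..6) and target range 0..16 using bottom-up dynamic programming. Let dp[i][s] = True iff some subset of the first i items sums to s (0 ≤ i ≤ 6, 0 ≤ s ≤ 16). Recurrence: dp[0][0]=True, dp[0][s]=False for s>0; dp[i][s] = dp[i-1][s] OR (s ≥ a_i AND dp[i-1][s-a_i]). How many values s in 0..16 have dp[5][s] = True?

14

i\s   0   1   2   3   4   5   6   7   8   9  10  11  12  13  14  15  16
  0   T   F   F   F   F   F   F   F   F   F   F   F   F   F   F   F   F
  1   T   F   F   F   F   F   T   F   F   F   F   F   F   F   F   F   F
  2   T   F   T   F   F   F   T   F   T   F   F   F   F   F   F   F   F
  3   T   F   T   F   F   F   T   F   T   F   T   F   F   F   T   F   T
  4   T   T   T   T   F   F   T   T   T   T   T   T   F   F   T   T   T
  5   T   T   T   T   F   F   T   T   T   T   T   T   T   F   T   T   T
  6   T   T   T   T   T   T   T   T   T   T   T   T   T   T   T   T   T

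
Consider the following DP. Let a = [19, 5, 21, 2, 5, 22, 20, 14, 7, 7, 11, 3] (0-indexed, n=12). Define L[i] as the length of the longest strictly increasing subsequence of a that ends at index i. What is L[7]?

3

   i    0    1    2    3    4    5    6    7    8    9   10   11
a[i]   19    5   21    2    5   22   20   14    7    7   11    3
L[i]    1    1    2    1    2    3    3    3    3    3    4    2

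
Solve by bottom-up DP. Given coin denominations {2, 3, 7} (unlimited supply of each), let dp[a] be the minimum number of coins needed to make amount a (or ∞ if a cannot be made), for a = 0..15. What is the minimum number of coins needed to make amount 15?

4

 a  0  1  2  3  4  5  6  7  8  9 10 11 12 13 14 15
dp  0  -  1  1  2  2  2  1  3  2  2  3  3  3  2  4
(- denotes ∞ / unreachable)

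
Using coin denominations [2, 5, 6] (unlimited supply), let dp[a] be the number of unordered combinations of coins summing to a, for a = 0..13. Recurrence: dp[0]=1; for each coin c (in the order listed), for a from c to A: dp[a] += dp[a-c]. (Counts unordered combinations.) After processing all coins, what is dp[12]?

after  coin     0     1     2     3     4     5     6     7     8     9    10    11    12    13
          2     1     0     1     0     1     0     1     0     1     0     1     0     1     0
          5     1     0     1     0     1     1     1     1     1     1     2     1     2     1
          6     1     0     1     0     1     1     2     1     2     1     3     2     4     2

4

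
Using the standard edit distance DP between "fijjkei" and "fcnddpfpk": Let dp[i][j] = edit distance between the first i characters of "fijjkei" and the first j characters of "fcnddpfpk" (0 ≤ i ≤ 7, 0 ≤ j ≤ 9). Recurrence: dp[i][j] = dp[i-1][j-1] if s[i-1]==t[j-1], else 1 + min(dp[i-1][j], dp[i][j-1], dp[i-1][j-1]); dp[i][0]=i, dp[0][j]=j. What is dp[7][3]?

6

   ''  f  c  n  d  d  p  f  p  k
''  0  1  2  3  4  5  6  7  8  9
 f  1  0  1  2  3  4  5  6  7  8
 i  2  1  1  2  3  4  5  6  7  8
 j  3  2  2  2  3  4  5  6  7  8
 j  4  3  3  3  3  4  5  6  7  8
 k  5  4  4  4  4  4  5  6  7  7
 e  6  5  5  5  5  5  5  6  7  8
 i  7  6  6  6  6  6  6  6  7  8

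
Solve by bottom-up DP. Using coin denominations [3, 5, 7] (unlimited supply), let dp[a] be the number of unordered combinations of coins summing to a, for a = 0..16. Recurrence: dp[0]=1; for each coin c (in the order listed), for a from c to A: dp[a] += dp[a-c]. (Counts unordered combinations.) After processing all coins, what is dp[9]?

after  coin     0     1     2     3     4     5     6     7     8     9    10    11    12    13    14    15    16
          3     1     0     0     1     0     0     1     0     0     1     0     0     1     0     0     1     0
          5     1     0     0     1     0     1     1     0     1     1     1     1     1     1     1     2     1
          7     1     0     0     1     0     1     1     1     1     1     2     1     2     2     2     3     2

1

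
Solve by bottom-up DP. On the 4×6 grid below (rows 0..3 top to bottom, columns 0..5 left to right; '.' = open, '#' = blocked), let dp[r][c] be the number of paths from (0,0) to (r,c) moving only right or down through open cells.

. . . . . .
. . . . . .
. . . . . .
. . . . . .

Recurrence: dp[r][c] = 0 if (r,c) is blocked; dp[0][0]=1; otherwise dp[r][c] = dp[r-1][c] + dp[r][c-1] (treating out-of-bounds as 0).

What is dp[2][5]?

21

r\c   0   1   2   3   4   5
  0   1   1   1   1   1   1
  1   1   2   3   4   5   6
  2   1   3   6  10  15  21
  3   1   4  10  20  35  56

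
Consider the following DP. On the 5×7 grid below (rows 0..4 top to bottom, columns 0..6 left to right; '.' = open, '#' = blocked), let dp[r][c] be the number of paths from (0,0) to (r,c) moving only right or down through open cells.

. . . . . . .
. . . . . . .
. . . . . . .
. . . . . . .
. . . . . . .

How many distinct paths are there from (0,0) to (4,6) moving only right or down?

r\c   0   1   2   3   4   5   6
  0   1   1   1   1   1   1   1
  1   1   2   3   4   5   6   7
  2   1   3   6  10  15  21  28
  3   1   4  10  20  35  56  84
  4   1   5  15  35  70 126 210

210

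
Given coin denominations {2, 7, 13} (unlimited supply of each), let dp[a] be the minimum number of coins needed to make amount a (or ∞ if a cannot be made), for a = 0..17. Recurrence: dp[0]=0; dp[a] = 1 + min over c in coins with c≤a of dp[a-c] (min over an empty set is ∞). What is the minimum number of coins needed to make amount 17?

 a  0  1  2  3  4  5  6  7  8  9 10 11 12 13 14 15 16 17
dp  0  -  1  -  2  -  3  1  4  2  5  3  6  1  2  2  3  3
(- denotes ∞ / unreachable)

3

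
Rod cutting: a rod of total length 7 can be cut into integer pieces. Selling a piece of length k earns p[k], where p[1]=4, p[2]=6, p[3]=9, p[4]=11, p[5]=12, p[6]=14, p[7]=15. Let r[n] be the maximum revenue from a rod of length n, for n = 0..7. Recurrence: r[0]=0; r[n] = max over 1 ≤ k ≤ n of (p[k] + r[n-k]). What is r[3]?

12

   n    0    1    2    3    4    5    6    7
r[n]    0    4    8   12   16   20   24   28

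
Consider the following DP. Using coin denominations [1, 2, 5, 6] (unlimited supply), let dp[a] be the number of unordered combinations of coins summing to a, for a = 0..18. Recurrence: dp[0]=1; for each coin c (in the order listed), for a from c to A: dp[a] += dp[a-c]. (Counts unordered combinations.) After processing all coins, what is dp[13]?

after  coin     0     1     2     3     4     5     6     7     8     9    10    11    12    13    14    15    16    17    18
          1     1     1     1     1     1     1     1     1     1     1     1     1     1     1     1     1     1     1     1
          2     1     1     2     2     3     3     4     4     5     5     6     6     7     7     8     8     9     9    10
          5     1     1     2     2     3     4     5     6     7     8    10    11    13    14    16    18    20    22    24
          6     1     1     2     2     3     4     6     7     9    10    13    15    19    21    25    28    33    37    43

21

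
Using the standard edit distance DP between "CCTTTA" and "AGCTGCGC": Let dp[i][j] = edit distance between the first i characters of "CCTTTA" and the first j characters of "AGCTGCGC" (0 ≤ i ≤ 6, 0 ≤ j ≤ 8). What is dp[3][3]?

3

   ''  A  G  C  T  G  C  G  C
''  0  1  2  3  4  5  6  7  8
 C  1  1  2  2  3  4  5  6  7
 C  2  2  2  2  3  4  4  5  6
 T  3  3  3  3  2  3  4  5  6
 T  4  4  4  4  3  3  4  5  6
 T  5  5  5  5  4  4  4  5  6
 A  6  5  6  6  5  5  5  5  6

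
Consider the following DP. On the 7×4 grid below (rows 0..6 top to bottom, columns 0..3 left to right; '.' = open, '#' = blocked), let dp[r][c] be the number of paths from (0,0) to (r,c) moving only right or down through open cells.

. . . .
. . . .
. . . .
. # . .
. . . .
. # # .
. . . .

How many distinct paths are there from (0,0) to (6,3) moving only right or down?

24

r\c   0   1   2   3
  0   1   1   1   1
  1   1   2   3   4
  2   1   3   6  10
  3   1   0   6  16
  4   1   1   7  23
  5   1   0   0  23
  6   1   1   1  24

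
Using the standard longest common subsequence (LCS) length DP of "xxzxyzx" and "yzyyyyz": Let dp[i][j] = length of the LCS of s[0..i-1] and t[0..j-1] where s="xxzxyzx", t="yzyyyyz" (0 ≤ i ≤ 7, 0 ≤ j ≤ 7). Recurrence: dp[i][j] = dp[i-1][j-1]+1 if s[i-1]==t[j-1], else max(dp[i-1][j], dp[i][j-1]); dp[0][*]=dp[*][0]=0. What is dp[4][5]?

1

   ''  y  z  y  y  y  y  z
''  0  0  0  0  0  0  0  0
 x  0  0  0  0  0  0  0  0
 x  0  0  0  0  0  0  0  0
 z  0  0  1  1  1  1  1  1
 x  0  0  1  1  1  1  1  1
 y  0  1  1  2  2  2  2  2
 z  0  1  2  2  2  2  2  3
 x  0  1  2  2  2  2  2  3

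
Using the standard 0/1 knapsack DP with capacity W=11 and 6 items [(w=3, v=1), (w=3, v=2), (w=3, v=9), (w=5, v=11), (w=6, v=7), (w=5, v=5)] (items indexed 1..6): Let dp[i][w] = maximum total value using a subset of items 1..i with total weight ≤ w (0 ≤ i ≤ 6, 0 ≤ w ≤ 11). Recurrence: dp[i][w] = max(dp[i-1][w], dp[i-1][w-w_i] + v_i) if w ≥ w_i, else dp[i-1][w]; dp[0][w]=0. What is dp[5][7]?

i\w   0   1   2   3   4   5   6   7   8   9  10  11
  0   0   0   0   0   0   0   0   0   0   0   0   0
  1   0   0   0   1   1   1   1   1   1   1   1   1
  2   0   0   0   2   2   2   3   3   3   3   3   3
  3   0   0   0   9   9   9  11  11  11  12  12  12
  4   0   0   0   9   9  11  11  11  20  20  20  22
  5   0   0   0   9   9  11  11  11  20  20  20  22
  6   0   0   0   9   9  11  11  11  20  20  20  22

11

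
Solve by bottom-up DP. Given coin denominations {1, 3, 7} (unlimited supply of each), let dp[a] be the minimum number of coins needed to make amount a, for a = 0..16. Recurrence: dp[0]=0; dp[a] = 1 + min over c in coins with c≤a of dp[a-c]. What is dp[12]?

 a  0  1  2  3  4  5  6  7  8  9 10 11 12 13 14 15 16
dp  0  1  2  1  2  3  2  1  2  3  2  3  4  3  2  3  4

4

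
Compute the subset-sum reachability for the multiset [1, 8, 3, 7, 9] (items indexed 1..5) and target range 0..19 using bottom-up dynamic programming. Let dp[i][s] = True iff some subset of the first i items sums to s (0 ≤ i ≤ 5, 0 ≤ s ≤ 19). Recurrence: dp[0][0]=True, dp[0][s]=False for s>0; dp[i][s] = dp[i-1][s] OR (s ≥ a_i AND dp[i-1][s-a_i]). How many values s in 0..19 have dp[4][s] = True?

i\s   0   1   2   3   4   5   6   7   8   9  10  11  12  13  14  15  16  17  18  19
  0   T   F   F   F   F   F   F   F   F   F   F   F   F   F   F   F   F   F   F   F
  1   T   T   F   F   F   F   F   F   F   F   F   F   F   F   F   F   F   F   F   F
  2   T   T   F   F   F   F   F   F   T   T   F   F   F   F   F   F   F   F   F   F
  3   T   T   F   T   T   F   F   F   T   T   F   T   T   F   F   F   F   F   F   F
  4   T   T   F   T   T   F   F   T   T   T   T   T   T   F   F   T   T   F   T   T
  5   T   T   F   T   T   F   F   T   T   T   T   T   T   T   F   T   T   T   T   T

14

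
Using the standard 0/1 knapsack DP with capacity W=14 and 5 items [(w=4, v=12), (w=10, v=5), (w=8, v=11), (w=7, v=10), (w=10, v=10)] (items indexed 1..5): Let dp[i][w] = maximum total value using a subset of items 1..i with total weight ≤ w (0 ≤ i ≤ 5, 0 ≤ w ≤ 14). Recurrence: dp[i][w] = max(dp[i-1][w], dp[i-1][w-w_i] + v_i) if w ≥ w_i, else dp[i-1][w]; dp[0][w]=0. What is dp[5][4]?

12

i\w   0   1   2   3   4   5   6   7   8   9  10  11  12  13  14
  0   0   0   0   0   0   0   0   0   0   0   0   0   0   0   0
  1   0   0   0   0  12  12  12  12  12  12  12  12  12  12  12
  2   0   0   0   0  12  12  12  12  12  12  12  12  12  12  17
  3   0   0   0   0  12  12  12  12  12  12  12  12  23  23  23
  4   0   0   0   0  12  12  12  12  12  12  12  22  23  23  23
  5   0   0   0   0  12  12  12  12  12  12  12  22  23  23  23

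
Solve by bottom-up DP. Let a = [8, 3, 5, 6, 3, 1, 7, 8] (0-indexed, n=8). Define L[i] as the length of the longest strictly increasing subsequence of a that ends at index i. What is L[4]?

1

   i    0    1    2    3    4    5    6    7
a[i]    8    3    5    6    3    1    7    8
L[i]    1    1    2    3    1    1    4    5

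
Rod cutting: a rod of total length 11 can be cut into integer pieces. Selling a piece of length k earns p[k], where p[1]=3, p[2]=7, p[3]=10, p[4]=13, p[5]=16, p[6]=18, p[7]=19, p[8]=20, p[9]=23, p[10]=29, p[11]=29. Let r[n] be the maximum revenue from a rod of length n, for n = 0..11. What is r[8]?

28

   n    0    1    2    3    4    5    6    7    8    9   10   11
r[n]    0    3    7   10   14   17   21   24   28   31   35   38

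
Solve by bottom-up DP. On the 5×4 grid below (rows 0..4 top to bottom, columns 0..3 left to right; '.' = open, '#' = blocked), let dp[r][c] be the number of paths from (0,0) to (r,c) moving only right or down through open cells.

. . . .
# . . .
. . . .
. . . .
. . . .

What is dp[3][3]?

r\c   0   1   2   3
  0   1   1   1   1
  1   0   1   2   3
  2   0   1   3   6
  3   0   1   4  10
  4   0   1   5  15

10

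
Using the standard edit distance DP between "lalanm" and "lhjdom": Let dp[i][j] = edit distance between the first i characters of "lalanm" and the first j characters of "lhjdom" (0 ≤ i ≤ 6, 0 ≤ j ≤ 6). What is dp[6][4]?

   ''  l  h  j  d  o  m
''  0  1  2  3  4  5  6
 l  1  0  1  2  3  4  5
 a  2  1  1  2  3  4  5
 l  3  2  2  2  3  4  5
 a  4  3  3  3  3  4  5
 n  5  4  4  4  4  4  5
 m  6  5  5  5  5  5  4

5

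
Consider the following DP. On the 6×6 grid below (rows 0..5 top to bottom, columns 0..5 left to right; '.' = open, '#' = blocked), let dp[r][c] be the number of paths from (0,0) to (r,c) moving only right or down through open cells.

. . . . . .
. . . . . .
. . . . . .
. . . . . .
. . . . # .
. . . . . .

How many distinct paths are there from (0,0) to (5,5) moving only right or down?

112

r\c   0   1   2   3   4   5
  0   1   1   1   1   1   1
  1   1   2   3   4   5   6
  2   1   3   6  10  15  21
  3   1   4  10  20  35  56
  4   1   5  15  35   0  56
  5   1   6  21  56  56 112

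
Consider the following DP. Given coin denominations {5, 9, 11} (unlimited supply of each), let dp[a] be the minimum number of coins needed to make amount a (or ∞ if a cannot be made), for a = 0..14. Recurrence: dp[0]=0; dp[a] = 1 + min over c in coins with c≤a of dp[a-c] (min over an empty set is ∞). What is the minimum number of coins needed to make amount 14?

 a  0  1  2  3  4  5  6  7  8  9 10 11 12 13 14
dp  0  -  -  -  -  1  -  -  -  1  2  1  -  -  2
(- denotes ∞ / unreachable)

2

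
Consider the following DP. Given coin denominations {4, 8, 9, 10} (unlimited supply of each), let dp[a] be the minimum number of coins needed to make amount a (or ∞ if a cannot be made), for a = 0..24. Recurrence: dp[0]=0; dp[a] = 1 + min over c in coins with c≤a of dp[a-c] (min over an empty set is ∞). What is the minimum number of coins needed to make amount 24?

 a  0  1  2  3  4  5  6  7  8  9 10 11 12 13 14 15 16 17 18 19 20 21 22 23 24
dp  0  -  -  -  1  -  -  -  1  1  1  -  2  2  2  -  2  2  2  2  2  3  3  3  3
(- denotes ∞ / unreachable)

3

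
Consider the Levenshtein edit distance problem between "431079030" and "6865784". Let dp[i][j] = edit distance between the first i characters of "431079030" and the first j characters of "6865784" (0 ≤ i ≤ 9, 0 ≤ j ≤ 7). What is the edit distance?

8

   ''  6  8  6  5  7  8  4
''  0  1  2  3  4  5  6  7
 4  1  1  2  3  4  5  6  6
 3  2  2  2  3  4  5  6  7
 1  3  3  3  3  4  5  6  7
 0  4  4  4  4  4  5  6  7
 7  5  5  5  5  5  4  5  6
 9  6  6  6  6  6  5  5  6
 0  7  7  7  7  7  6  6  6
 3  8  8  8  8  8  7  7  7
 0  9  9  9  9  9  8  8  8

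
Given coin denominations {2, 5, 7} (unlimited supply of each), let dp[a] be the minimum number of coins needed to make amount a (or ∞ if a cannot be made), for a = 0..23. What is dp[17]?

 a  0  1  2  3  4  5  6  7  8  9 10 11 12 13 14 15 16 17 18 19 20 21 22 23
dp  0  -  1  -  2  1  3  1  4  2  2  3  2  4  2  3  3  3  4  3  4  3  4  4
(- denotes ∞ / unreachable)

3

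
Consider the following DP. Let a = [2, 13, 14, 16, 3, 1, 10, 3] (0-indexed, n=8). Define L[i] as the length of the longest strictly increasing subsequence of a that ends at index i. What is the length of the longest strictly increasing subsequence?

4

   i    0    1    2    3    4    5    6    7
a[i]    2   13   14   16    3    1   10    3
L[i]    1    2    3    4    2    1    3    2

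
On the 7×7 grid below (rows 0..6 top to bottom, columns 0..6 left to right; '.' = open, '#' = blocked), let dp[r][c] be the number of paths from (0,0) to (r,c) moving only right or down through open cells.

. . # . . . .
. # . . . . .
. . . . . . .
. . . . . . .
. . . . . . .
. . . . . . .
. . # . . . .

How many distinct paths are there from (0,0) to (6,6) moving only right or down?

195

r\c   0   1   2   3   4   5   6
  0   1   1   0   0   0   0   0
  1   1   0   0   0   0   0   0
  2   1   1   1   1   1   1   1
  3   1   2   3   4   5   6   7
  4   1   3   6  10  15  21  28
  5   1   4  10  20  35  56  84
  6   1   5   0  20  55 111 195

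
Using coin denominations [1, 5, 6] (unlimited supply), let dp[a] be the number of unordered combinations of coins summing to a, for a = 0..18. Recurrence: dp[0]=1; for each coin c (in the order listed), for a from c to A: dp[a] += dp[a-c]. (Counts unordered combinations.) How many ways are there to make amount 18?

after  coin     0     1     2     3     4     5     6     7     8     9    10    11    12    13    14    15    16    17    18
          1     1     1     1     1     1     1     1     1     1     1     1     1     1     1     1     1     1     1     1
          5     1     1     1     1     1     2     2     2     2     2     3     3     3     3     3     4     4     4     4
          6     1     1     1     1     1     2     3     3     3     3     4     5     6     6     6     7     8     9    10

10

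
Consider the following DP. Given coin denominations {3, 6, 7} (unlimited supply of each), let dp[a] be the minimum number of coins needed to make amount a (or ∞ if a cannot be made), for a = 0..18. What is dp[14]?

 a  0  1  2  3  4  5  6  7  8  9 10 11 12 13 14 15 16 17 18
dp  0  -  -  1  -  -  1  1  -  2  2  -  2  2  2  3  3  3  3
(- denotes ∞ / unreachable)

2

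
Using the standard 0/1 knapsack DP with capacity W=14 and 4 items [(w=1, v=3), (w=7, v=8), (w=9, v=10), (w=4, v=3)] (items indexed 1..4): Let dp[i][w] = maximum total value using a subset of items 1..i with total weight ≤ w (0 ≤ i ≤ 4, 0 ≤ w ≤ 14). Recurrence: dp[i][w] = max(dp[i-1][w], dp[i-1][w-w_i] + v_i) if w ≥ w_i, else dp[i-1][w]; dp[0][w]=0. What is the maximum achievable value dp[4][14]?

i\w   0   1   2   3   4   5   6   7   8   9  10  11  12  13  14
  0   0   0   0   0   0   0   0   0   0   0   0   0   0   0   0
  1   0   3   3   3   3   3   3   3   3   3   3   3   3   3   3
  2   0   3   3   3   3   3   3   8  11  11  11  11  11  11  11
  3   0   3   3   3   3   3   3   8  11  11  13  13  13  13  13
  4   0   3   3   3   3   6   6   8  11  11  13  13  14  14  16

16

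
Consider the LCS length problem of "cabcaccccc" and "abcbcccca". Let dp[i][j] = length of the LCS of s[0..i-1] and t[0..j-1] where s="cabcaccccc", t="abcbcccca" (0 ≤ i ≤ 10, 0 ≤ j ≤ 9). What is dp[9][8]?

   ''  a  b  c  b  c  c  c  c  a
''  0  0  0  0  0  0  0  0  0  0
 c  0  0  0  1  1  1  1  1  1  1
 a  0  1  1  1  1  1  1  1  1  2
 b  0  1  2  2  2  2  2  2  2  2
 c  0  1  2  3  3  3  3  3  3  3
 a  0  1  2  3  3  3  3  3  3  4
 c  0  1  2  3  3  4  4  4  4  4
 c  0  1  2  3  3  4  5  5  5  5
 c  0  1  2  3  3  4  5  6  6  6
 c  0  1  2  3  3  4  5  6  7  7
 c  0  1  2  3  3  4  5  6  7  7

7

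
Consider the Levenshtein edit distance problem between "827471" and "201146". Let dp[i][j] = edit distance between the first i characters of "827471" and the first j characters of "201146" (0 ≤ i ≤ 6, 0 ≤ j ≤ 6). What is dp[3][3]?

3

   ''  2  0  1  1  4  6
''  0  1  2  3  4  5  6
 8  1  1  2  3  4  5  6
 2  2  1  2  3  4  5  6
 7  3  2  2  3  4  5  6
 4  4  3  3  3  4  4  5
 7  5  4  4  4  4  5  5
 1  6  5  5  4  4  5  6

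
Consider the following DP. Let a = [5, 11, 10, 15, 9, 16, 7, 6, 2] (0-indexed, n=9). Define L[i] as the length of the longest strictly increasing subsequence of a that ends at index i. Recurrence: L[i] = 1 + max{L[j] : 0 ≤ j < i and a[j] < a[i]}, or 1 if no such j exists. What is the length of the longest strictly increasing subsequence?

4

   i    0    1    2    3    4    5    6    7    8
a[i]    5   11   10   15    9   16    7    6    2
L[i]    1    2    2    3    2    4    2    2    1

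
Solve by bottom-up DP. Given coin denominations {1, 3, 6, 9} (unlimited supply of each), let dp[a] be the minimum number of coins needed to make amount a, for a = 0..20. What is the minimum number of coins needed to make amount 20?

4

 a  0  1  2  3  4  5  6  7  8  9 10 11 12 13 14 15 16 17 18 19 20
dp  0  1  2  1  2  3  1  2  3  1  2  3  2  3  4  2  3  4  2  3  4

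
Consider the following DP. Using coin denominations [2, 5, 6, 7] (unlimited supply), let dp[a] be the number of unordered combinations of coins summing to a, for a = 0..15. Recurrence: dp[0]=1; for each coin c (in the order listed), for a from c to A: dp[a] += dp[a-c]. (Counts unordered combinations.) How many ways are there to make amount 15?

5

after  coin     0     1     2     3     4     5     6     7     8     9    10    11    12    13    14    15
          2     1     0     1     0     1     0     1     0     1     0     1     0     1     0     1     0
          5     1     0     1     0     1     1     1     1     1     1     2     1     2     1     2     2
          6     1     0     1     0     1     1     2     1     2     1     3     2     4     2     4     3
          7     1     0     1     0     1     1     2     2     2     2     3     3     5     4     6     5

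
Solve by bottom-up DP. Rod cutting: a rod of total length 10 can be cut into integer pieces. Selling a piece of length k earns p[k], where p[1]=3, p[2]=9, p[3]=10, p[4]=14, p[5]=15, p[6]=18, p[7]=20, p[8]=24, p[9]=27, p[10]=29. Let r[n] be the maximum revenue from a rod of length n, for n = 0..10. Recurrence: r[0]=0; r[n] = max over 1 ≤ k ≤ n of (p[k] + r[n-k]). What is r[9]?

39

   n    0    1    2    3    4    5    6    7    8    9   10
r[n]    0    3    9   12   18   21   27   30   36   39   45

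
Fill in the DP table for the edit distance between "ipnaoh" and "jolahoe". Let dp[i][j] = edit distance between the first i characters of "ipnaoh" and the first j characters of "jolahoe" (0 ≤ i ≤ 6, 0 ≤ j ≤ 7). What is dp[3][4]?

   ''  j  o  l  a  h  o  e
''  0  1  2  3  4  5  6  7
 i  1  1  2  3  4  5  6  7
 p  2  2  2  3  4  5  6  7
 n  3  3  3  3  4  5  6  7
 a  4  4  4  4  3  4  5  6
 o  5  5  4  5  4  4  4  5
 h  6  6  5  5  5  4  5  5

4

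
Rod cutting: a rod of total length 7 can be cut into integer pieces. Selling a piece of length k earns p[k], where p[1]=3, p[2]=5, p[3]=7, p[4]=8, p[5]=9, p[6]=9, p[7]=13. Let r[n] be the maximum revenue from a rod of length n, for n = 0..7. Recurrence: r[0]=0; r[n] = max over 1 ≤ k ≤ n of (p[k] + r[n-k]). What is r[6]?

   n    0    1    2    3    4    5    6    7
r[n]    0    3    6    9   12   15   18   21

18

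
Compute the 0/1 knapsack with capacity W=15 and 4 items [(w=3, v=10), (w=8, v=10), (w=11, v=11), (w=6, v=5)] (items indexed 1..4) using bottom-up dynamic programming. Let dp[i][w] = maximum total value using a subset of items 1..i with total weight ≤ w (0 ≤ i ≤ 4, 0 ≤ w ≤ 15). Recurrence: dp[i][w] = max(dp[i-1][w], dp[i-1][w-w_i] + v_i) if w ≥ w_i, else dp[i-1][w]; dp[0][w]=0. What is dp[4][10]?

i\w   0   1   2   3   4   5   6   7   8   9  10  11  12  13  14  15
  0   0   0   0   0   0   0   0   0   0   0   0   0   0   0   0   0
  1   0   0   0  10  10  10  10  10  10  10  10  10  10  10  10  10
  2   0   0   0  10  10  10  10  10  10  10  10  20  20  20  20  20
  3   0   0   0  10  10  10  10  10  10  10  10  20  20  20  21  21
  4   0   0   0  10  10  10  10  10  10  15  15  20  20  20  21  21

15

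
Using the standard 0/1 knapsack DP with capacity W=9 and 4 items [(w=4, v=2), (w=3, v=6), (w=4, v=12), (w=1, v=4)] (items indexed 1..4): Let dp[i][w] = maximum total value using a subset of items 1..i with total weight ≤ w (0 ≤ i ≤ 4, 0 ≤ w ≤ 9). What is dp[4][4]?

i\w   0   1   2   3   4   5   6   7   8   9
  0   0   0   0   0   0   0   0   0   0   0
  1   0   0   0   0   2   2   2   2   2   2
  2   0   0   0   6   6   6   6   8   8   8
  3   0   0   0   6  12  12  12  18  18  18
  4   0   4   4   6  12  16  16  18  22  22

12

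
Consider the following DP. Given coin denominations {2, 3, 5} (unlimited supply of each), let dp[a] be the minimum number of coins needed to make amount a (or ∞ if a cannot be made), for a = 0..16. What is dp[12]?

 a  0  1  2  3  4  5  6  7  8  9 10 11 12 13 14 15 16
dp  0  -  1  1  2  1  2  2  2  3  2  3  3  3  4  3  4
(- denotes ∞ / unreachable)

3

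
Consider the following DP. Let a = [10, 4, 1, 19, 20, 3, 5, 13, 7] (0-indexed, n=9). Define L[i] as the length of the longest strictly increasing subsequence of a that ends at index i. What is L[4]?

   i    0    1    2    3    4    5    6    7    8
a[i]   10    4    1   19   20    3    5   13    7
L[i]    1    1    1    2    3    2    3    4    4

3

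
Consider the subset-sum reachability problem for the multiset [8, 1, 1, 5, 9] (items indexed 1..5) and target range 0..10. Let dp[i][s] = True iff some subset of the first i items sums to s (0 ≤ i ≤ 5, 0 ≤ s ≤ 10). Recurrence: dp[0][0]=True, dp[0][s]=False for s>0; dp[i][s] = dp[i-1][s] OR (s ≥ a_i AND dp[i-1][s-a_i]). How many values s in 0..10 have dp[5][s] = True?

i\s   0   1   2   3   4   5   6   7   8   9  10
  0   T   F   F   F   F   F   F   F   F   F   F
  1   T   F   F   F   F   F   F   F   T   F   F
  2   T   T   F   F   F   F   F   F   T   T   F
  3   T   T   T   F   F   F   F   F   T   T   T
  4   T   T   T   F   F   T   T   T   T   T   T
  5   T   T   T   F   F   T   T   T   T   T   T

9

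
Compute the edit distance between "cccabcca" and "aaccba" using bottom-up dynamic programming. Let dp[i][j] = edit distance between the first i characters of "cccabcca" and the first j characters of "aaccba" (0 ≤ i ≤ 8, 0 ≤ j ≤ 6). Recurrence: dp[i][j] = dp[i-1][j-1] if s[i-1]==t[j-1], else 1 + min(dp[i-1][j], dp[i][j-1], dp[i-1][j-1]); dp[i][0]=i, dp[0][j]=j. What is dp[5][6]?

   ''  a  a  c  c  b  a
''  0  1  2  3  4  5  6
 c  1  1  2  2  3  4  5
 c  2  2  2  2  2  3  4
 c  3  3  3  2  2  3  4
 a  4  3  3  3  3  3  3
 b  5  4  4  4  4  3  4
 c  6  5  5  4  4  4  4
 c  7  6  6  5  4  5  5
 a  8  7  6  6  5  5  5

4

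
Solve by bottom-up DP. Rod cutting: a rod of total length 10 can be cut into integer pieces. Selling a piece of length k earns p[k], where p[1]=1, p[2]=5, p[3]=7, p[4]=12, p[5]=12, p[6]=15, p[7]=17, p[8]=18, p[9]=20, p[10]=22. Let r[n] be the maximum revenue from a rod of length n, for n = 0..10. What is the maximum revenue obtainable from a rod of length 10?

29

   n    0    1    2    3    4    5    6    7    8    9   10
r[n]    0    1    5    7   12   13   17   19   24   25   29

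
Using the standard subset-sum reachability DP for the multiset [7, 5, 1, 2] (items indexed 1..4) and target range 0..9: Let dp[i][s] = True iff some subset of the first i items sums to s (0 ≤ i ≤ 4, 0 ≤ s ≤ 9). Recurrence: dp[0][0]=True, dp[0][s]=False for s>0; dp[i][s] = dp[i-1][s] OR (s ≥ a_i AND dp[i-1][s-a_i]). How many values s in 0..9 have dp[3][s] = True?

6

i\s   0   1   2   3   4   5   6   7   8   9
  0   T   F   F   F   F   F   F   F   F   F
  1   T   F   F   F   F   F   F   T   F   F
  2   T   F   F   F   F   T   F   T   F   F
  3   T   T   F   F   F   T   T   T   T   F
  4   T   T   T   T   F   T   T   T   T   T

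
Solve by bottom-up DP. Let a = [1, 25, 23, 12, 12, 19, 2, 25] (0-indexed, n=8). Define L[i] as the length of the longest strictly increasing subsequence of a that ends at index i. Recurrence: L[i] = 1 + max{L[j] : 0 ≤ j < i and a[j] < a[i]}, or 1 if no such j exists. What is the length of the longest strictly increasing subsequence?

4

   i    0    1    2    3    4    5    6    7
a[i]    1   25   23   12   12   19    2   25
L[i]    1    2    2    2    2    3    2    4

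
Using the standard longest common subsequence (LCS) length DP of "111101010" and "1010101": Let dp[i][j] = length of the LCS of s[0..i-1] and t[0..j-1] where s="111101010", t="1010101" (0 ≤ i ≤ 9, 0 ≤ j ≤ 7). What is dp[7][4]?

   ''  1  0  1  0  1  0  1
''  0  0  0  0  0  0  0  0
 1  0  1  1  1  1  1  1  1
 1  0  1  1  2  2  2  2  2
 1  0  1  1  2  2  3  3  3
 1  0  1  1  2  2  3  3  4
 0  0  1  2  2  3  3  4  4
 1  0  1  2  3  3  4  4  5
 0  0  1  2  3  4  4  5  5
 1  0  1  2  3  4  5  5  6
 0  0  1  2  3  4  5  6  6

4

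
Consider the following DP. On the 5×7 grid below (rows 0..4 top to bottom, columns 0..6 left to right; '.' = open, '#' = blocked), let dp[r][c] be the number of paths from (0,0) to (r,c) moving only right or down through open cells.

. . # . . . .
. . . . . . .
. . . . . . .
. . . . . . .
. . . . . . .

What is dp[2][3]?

7

r\c   0   1   2   3   4   5   6
  0   1   1   0   0   0   0   0
  1   1   2   2   2   2   2   2
  2   1   3   5   7   9  11  13
  3   1   4   9  16  25  36  49
  4   1   5  14  30  55  91 140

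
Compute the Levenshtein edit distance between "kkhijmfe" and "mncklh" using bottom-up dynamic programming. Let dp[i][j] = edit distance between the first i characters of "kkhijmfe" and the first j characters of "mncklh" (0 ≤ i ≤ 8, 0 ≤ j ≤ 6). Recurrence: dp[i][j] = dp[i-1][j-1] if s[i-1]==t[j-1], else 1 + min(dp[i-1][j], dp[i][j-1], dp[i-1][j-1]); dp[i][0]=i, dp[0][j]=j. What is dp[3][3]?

   ''  m  n  c  k  l  h
''  0  1  2  3  4  5  6
 k  1  1  2  3  3  4  5
 k  2  2  2  3  3  4  5
 h  3  3  3  3  4  4  4
 i  4  4  4  4  4  5  5
 j  5  5  5  5  5  5  6
 m  6  5  6  6  6  6  6
 f  7  6  6  7  7  7  7
 e  8  7  7  7  8  8  8

3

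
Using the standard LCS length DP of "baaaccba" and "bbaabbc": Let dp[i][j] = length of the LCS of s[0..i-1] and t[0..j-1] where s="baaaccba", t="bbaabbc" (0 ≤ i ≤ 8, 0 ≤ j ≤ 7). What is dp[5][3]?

2

   ''  b  b  a  a  b  b  c
''  0  0  0  0  0  0  0  0
 b  0  1  1  1  1  1  1  1
 a  0  1  1  2  2  2  2  2
 a  0  1  1  2  3  3  3  3
 a  0  1  1  2  3  3  3  3
 c  0  1  1  2  3  3  3  4
 c  0  1  1  2  3  3  3  4
 b  0  1  2  2  3  4  4  4
 a  0  1  2  3  3  4  4  4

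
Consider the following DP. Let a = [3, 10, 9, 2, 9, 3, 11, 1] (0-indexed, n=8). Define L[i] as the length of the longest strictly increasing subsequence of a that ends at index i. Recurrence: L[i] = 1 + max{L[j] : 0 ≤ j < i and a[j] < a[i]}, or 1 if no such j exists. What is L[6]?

3

   i    0    1    2    3    4    5    6    7
a[i]    3   10    9    2    9    3   11    1
L[i]    1    2    2    1    2    2    3    1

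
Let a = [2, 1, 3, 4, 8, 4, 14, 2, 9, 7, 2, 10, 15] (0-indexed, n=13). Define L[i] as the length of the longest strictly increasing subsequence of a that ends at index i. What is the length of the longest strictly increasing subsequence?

7

   i    0    1    2    3    4    5    6    7    8    9   10   11   12
a[i]    2    1    3    4    8    4   14    2    9    7    2   10   15
L[i]    1    1    2    3    4    3    5    2    5    4    2    6    7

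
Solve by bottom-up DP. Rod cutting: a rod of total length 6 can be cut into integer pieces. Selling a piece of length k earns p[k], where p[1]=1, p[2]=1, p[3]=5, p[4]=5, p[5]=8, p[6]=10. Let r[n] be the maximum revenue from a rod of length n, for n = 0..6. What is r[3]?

   n    0    1    2    3    4    5    6
r[n]    0    1    2    5    6    8   10

5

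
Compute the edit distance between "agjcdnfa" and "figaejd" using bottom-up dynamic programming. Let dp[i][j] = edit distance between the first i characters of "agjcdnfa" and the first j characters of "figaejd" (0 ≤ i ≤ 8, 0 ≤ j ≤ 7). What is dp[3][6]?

   ''  f  i  g  a  e  j  d
''  0  1  2  3  4  5  6  7
 a  1  1  2  3  3  4  5  6
 g  2  2  2  2  3  4  5  6
 j  3  3  3  3  3  4  4  5
 c  4  4  4  4  4  4  5  5
 d  5  5  5  5  5  5  5  5
 n  6  6  6  6  6  6  6  6
 f  7  6  7  7  7  7  7  7
 a  8  7  7  8  7  8  8  8

4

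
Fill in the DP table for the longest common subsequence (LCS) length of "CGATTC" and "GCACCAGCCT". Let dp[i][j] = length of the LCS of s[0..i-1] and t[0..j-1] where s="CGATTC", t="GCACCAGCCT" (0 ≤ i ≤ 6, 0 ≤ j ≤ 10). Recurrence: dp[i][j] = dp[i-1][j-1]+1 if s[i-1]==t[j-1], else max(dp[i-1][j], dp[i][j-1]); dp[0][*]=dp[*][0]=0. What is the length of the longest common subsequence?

   ''  G  C  A  C  C  A  G  C  C  T
''  0  0  0  0  0  0  0  0  0  0  0
 C  0  0  1  1  1  1  1  1  1  1  1
 G  0  1  1  1  1  1  1  2  2  2  2
 A  0  1  1  2  2  2  2  2  2  2  2
 T  0  1  1  2  2  2  2  2  2  2  3
 T  0  1  1  2  2  2  2  2  2  2  3
 C  0  1  2  2  3  3  3  3  3  3  3

3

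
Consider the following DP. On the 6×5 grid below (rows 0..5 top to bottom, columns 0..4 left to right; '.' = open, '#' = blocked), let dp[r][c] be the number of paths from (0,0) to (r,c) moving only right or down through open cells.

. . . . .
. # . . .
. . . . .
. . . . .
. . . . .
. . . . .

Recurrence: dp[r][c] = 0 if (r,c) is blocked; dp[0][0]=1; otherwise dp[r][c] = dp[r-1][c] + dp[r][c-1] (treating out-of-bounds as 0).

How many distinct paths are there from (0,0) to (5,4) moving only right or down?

56

r\c   0   1   2   3   4
  0   1   1   1   1   1
  1   1   0   1   2   3
  2   1   1   2   4   7
  3   1   2   4   8  15
  4   1   3   7  15  30
  5   1   4  11  26  56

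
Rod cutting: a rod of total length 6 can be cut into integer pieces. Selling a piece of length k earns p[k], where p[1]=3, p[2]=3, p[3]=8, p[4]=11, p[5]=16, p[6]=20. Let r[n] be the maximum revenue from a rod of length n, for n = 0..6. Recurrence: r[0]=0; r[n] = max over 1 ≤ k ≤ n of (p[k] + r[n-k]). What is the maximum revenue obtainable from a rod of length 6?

   n    0    1    2    3    4    5    6
r[n]    0    3    6    9   12   16   20

20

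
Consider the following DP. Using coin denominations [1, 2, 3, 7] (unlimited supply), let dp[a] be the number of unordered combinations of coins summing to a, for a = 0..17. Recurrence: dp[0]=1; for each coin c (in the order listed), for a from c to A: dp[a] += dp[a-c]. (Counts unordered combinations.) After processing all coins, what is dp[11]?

20

after  coin     0     1     2     3     4     5     6     7     8     9    10    11    12    13    14    15    16    17
          1     1     1     1     1     1     1     1     1     1     1     1     1     1     1     1     1     1     1
          2     1     1     2     2     3     3     4     4     5     5     6     6     7     7     8     8     9     9
          3     1     1     2     3     4     5     7     8    10    12    14    16    19    21    24    27    30    33
          7     1     1     2     3     4     5     7     9    11    14    17    20    24    28    33    38    44    50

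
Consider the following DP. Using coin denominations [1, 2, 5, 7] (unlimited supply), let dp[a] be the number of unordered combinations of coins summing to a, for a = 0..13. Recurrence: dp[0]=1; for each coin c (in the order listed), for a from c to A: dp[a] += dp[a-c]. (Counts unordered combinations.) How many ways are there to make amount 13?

after  coin     0     1     2     3     4     5     6     7     8     9    10    11    12    13
          1     1     1     1     1     1     1     1     1     1     1     1     1     1     1
          2     1     1     2     2     3     3     4     4     5     5     6     6     7     7
          5     1     1     2     2     3     4     5     6     7     8    10    11    13    14
          7     1     1     2     2     3     4     5     7     8    10    12    14    17    19

19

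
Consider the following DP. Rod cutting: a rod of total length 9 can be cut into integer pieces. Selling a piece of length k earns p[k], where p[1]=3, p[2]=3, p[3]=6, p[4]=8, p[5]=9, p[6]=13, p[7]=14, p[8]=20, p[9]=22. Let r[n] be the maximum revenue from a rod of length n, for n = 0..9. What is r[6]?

   n    0    1    2    3    4    5    6    7    8    9
r[n]    0    3    6    9   12   15   18   21   24   27

18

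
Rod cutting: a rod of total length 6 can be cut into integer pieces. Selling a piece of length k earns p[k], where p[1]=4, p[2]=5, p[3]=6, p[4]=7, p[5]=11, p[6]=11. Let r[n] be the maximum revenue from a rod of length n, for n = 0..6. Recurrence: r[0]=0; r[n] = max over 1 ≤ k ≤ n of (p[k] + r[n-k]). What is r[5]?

20

   n    0    1    2    3    4    5    6
r[n]    0    4    8   12   16   20   24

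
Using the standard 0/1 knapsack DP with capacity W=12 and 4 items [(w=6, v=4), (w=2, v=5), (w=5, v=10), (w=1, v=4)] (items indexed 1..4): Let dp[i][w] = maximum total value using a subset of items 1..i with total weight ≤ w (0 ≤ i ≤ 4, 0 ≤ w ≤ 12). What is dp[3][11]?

i\w   0   1   2   3   4   5   6   7   8   9  10  11  12
  0   0   0   0   0   0   0   0   0   0   0   0   0   0
  1   0   0   0   0   0   0   4   4   4   4   4   4   4
  2   0   0   5   5   5   5   5   5   9   9   9   9   9
  3   0   0   5   5   5  10  10  15  15  15  15  15  15
  4   0   4   5   9   9  10  14  15  19  19  19  19  19

15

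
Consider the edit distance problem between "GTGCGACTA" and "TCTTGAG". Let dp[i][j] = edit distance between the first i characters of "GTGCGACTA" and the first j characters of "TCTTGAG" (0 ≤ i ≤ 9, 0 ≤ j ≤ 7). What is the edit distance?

7

   ''  T  C  T  T  G  A  G
''  0  1  2  3  4  5  6  7
 G  1  1  2  3  4  4  5  6
 T  2  1  2  2  3  4  5  6
 G  3  2  2  3  3  3  4  5
 C  4  3  2  3  4  4  4  5
 G  5  4  3  3  4  4  5  4
 A  6  5  4  4  4  5  4  5
 C  7  6  5  5  5  5  5  5
 T  8  7  6  5  5  6  6  6
 A  9  8  7  6  6  6  6  7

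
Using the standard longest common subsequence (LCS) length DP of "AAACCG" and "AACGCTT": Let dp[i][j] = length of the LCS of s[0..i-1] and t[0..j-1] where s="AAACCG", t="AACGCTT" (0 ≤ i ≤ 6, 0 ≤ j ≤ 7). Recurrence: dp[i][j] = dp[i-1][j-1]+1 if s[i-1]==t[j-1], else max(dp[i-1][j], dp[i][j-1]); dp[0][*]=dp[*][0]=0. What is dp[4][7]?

3

   ''  A  A  C  G  C  T  T
''  0  0  0  0  0  0  0  0
 A  0  1  1  1  1  1  1  1
 A  0  1  2  2  2  2  2  2
 A  0  1  2  2  2  2  2  2
 C  0  1  2  3  3  3  3  3
 C  0  1  2  3  3  4  4  4
 G  0  1  2  3  4  4  4  4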